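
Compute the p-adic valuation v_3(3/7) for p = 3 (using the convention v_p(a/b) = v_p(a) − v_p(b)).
v_3(3/7) = 1

Factor powers of 3 from the numerator and denominator of the reduced fraction: 3 = 3^1 · 1 and 7 = 3^0 · 7. Apply v_p(a/b) = v_p(a) − v_p(b): v_3(3/7) = 1 − 0 = 1.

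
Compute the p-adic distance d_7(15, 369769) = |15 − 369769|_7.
d_7(15, 369769) = 1/16807

Step 1 — x − y = 15 − 369769 = -369754. Step 2 — v_7(-369754) = 5 (factor: -369754 = −(7^5 · 22); the sign does not affect v_p). Step 3 — |x − y|_7 = 7^{-5} = 1/16807.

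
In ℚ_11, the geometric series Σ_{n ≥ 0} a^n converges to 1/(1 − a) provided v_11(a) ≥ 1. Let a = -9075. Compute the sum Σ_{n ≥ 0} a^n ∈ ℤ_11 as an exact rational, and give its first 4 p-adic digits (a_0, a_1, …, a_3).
Σ a^n = 1/(1 − a) = 1/9076;  first 4 digits = (1, 0, 2, 4)

v_11(a) = 2 ≥ 1, so the series converges in ℤ_11 to 1/(1 − a) = 1/(1 − (-9075)) = 1/9076. Expand this rational in ℤ_11: compute digits iteratively via d_i = x_i mod 11, x_{i+1} = (x_i − d_i)/11. The first 4 digits are (1, 0, 2, 4).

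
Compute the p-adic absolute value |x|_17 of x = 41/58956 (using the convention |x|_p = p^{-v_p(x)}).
|41/58956|_17 = 4913

Step 1 — compute v_17(x) by factoring powers of 17 out of the numerator and denominator: v_17(41/58956) = -3. Step 2 — apply |x|_p = p^{-v_p(x)} = 17^{3} = 4913.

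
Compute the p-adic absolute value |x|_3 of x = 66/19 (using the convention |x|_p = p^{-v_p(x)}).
|66/19|_3 = 1/3

Step 1 — compute v_3(x) by factoring powers of 3 out of the numerator and denominator: v_3(66/19) = 1. Step 2 — apply |x|_p = p^{-v_p(x)} = 3^{-1} = 1/3.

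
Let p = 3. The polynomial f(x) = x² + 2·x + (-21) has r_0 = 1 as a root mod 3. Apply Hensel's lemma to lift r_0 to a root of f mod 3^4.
r_3 = 46 (mod 81)

Hensel: r_{i+1} = r_i − f(r_i)·(f′(r_i))^{-1} mod 3^{i+2}, f′(x) = 2x + 2. Iterate:
  r_0 = 1 (mod 3)
  r_1 = 1 (mod 9)
  r_2 = 19 (mod 27)
  r_3 = 46 (mod 81)
Final: r = 46 satisfies f(r) ≡ 0 mod 3^4.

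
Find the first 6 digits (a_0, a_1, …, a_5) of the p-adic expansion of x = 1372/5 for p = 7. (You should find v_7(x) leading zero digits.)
(a_0, …, a_5) = (0, 0, 0, 5, 5, 2)

v_7(1372/5) = 3, so a_0 = ... = a_2 = 0. Factor out: x = 7^3 · u with u = 4/5 a unit in ℤ_7. Expand u iteratively via a_{v+i} = u_i mod 7, u_{i+1} = (u_i − a_{v+i})/7:
  u_0 = 4/5;  a_3 = 5;  u_1 = (u_0 − 5)/7 = -3/5
  u_1 = -3/5;  a_4 = 5;  u_2 = (u_1 − 5)/7 = -4/5
  u_2 = -4/5;  a_5 = 2;  u_3 = (u_2 − 2)/7 = -2/5
Digits: (0, 0, 0, 5, 5, 2).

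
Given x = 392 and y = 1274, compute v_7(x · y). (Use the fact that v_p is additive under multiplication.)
v_7(499408) = 4

v_p(x) = 2 (factor: 392 = 7^2 · 8); v_p(y) = 2 (factor: 1274 = 7^2 · 26). Additivity: v_p(xy) = v_p(x) + v_p(y) = 2 + 2 = 4. (Direct check: xy = 499408 = 7^4 · (208).)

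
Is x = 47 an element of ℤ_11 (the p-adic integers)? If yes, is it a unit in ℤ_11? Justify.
x ∈ ℤ_11^× (unit); v_11(x) = 0

ℤ_11 = {x ∈ ℚ_11 : v_11(x) ≥ 0} and ℤ_11^× = {x ∈ ℤ_11 : v_11(x) = 0}. Here v_11(47) = v_11(num) − v_11(den) = 0; compare against these criteria.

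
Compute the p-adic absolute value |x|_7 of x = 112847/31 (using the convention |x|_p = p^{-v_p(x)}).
|112847/31|_7 = 1/2401

Step 1 — compute v_7(x) by factoring powers of 7 out of the numerator and denominator: v_7(112847/31) = 4. Step 2 — apply |x|_p = p^{-v_p(x)} = 7^{-4} = 1/2401.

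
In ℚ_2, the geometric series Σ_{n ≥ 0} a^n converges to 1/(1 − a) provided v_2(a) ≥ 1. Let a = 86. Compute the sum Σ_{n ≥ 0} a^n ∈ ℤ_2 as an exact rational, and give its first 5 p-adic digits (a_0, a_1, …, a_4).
Σ a^n = 1/(1 − a) = -1/85;  first 5 digits = (1, 1, 0, 0, 0)

v_2(a) = 1 ≥ 1, so the series converges in ℤ_2 to 1/(1 − a) = 1/(1 − 86) = -1/85. Expand this rational in ℤ_2: compute digits iteratively via d_i = x_i mod 2, x_{i+1} = (x_i − d_i)/2. The first 5 digits are (1, 1, 0, 0, 0).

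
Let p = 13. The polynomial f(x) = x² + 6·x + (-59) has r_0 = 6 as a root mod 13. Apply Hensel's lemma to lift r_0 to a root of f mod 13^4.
r_3 = 13929 (mod 28561)

Hensel: r_{i+1} = r_i − f(r_i)·(f′(r_i))^{-1} mod 13^{i+2}, f′(x) = 2x + 6. Iterate:
  r_0 = 6 (mod 13)
  r_1 = 71 (mod 169)
  r_2 = 747 (mod 2197)
  r_3 = 13929 (mod 28561)
Final: r = 13929 satisfies f(r) ≡ 0 mod 13^4.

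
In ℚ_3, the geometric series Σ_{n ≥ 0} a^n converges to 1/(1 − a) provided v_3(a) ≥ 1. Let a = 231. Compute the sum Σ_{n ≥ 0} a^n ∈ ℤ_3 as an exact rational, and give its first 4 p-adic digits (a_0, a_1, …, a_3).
Σ a^n = 1/(1 − a) = -1/230;  first 4 digits = (1, 2, 2, 0)

v_3(a) = 1 ≥ 1, so the series converges in ℤ_3 to 1/(1 − a) = 1/(1 − 231) = -1/230. Expand this rational in ℤ_3: compute digits iteratively via d_i = x_i mod 3, x_{i+1} = (x_i − d_i)/3. The first 4 digits are (1, 2, 2, 0).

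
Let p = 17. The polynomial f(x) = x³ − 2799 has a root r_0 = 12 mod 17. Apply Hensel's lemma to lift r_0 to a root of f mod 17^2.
r_1 = 165 (mod 289)

Hensel: r_{i+1} = r_i − f(r_i)/f′(r_i) mod 17^{i+2}, where f′(x) = 3x². Iterate:
  r_0 = 12 (mod 17)
  r_1 = 165 (mod 289)
Final: r = 165 with f(r) ≡ 0 mod 17^2.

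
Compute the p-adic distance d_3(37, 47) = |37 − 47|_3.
d_3(37, 47) = 1

Step 1 — x − y = 37 − 47 = -10. Step 2 — v_3(-10) = 0 (factor: -10 = −(3^0 · 10); the sign does not affect v_p). Step 3 — |x − y|_3 = 3^{0} = 1.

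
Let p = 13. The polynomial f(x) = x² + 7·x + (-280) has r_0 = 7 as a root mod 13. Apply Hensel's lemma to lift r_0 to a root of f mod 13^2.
r_1 = 72 (mod 169)

Hensel: r_{i+1} = r_i − f(r_i)·(f′(r_i))^{-1} mod 13^{i+2}, f′(x) = 2x + 7. Iterate:
  r_0 = 7 (mod 13)
  r_1 = 72 (mod 169)
Final: r = 72 satisfies f(r) ≡ 0 mod 13^2.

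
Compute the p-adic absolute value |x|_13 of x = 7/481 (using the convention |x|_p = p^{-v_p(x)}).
|7/481|_13 = 13

Step 1 — compute v_13(x) by factoring powers of 13 out of the numerator and denominator: v_13(7/481) = -1. Step 2 — apply |x|_p = p^{-v_p(x)} = 13^{1} = 13.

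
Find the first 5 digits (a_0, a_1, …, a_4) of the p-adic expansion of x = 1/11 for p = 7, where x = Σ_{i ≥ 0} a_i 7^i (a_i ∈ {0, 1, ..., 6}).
(a_0, …, a_4) = (2, 1, 3, 4, 0)

v_7(1/11) = 0 (numerator and denominator both coprime to 7), so x ∈ ℤ_7^×. Compute digits iteratively via a_i = x_i mod 7, x_{i+1} = (x_i − a_i)/7, with x_0 = x:
  x_0 = 1/11;  a_0 = 2;  x_1 = (x_0 − 2)/7 = -3/11
  x_1 = -3/11;  a_1 = 1;  x_2 = (x_1 − 1)/7 = -2/11
  x_2 = -2/11;  a_2 = 3;  x_3 = (x_2 − 3)/7 = -5/11
  x_3 = -5/11;  a_3 = 4;  x_4 = (x_3 − 4)/7 = -7/11
  x_4 = -7/11;  a_4 = 0;  x_5 = (x_4 − 0)/7 = -1/11
Digits: (2, 1, 3, 4, 0).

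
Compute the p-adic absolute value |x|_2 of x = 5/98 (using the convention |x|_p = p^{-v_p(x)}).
|5/98|_2 = 2

Step 1 — compute v_2(x) by factoring powers of 2 out of the numerator and denominator: v_2(5/98) = -1. Step 2 — apply |x|_p = p^{-v_p(x)} = 2^{1} = 2.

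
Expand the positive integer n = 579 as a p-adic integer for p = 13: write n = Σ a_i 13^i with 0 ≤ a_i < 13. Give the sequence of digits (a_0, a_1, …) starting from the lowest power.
(a_0, a_1, …) = (7, 5, 3)

Repeated division by 13 gives the digits low-to-high: 579 = 7 + 5·13^1 + 3·13^2. Digit sequence: (7, 5, 3).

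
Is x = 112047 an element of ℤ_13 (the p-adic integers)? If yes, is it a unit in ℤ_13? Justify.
x ∈ ℤ_13 but not a unit; v_13(x) = 3 > 0

ℤ_13 = {x ∈ ℚ_13 : v_13(x) ≥ 0} and ℤ_13^× = {x ∈ ℤ_13 : v_13(x) = 0}. Here v_13(112047) = v_13(num) − v_13(den) = 3; compare against these criteria.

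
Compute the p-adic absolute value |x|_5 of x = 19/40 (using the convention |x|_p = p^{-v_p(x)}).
|19/40|_5 = 5

Step 1 — compute v_5(x) by factoring powers of 5 out of the numerator and denominator: v_5(19/40) = -1. Step 2 — apply |x|_p = p^{-v_p(x)} = 5^{1} = 5.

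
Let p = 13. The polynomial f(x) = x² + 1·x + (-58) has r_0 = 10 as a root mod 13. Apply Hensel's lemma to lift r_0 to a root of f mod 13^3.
r_2 = 764 (mod 2197)

Hensel: r_{i+1} = r_i − f(r_i)·(f′(r_i))^{-1} mod 13^{i+2}, f′(x) = 2x + 1. Iterate:
  r_0 = 10 (mod 13)
  r_1 = 88 (mod 169)
  r_2 = 764 (mod 2197)
Final: r = 764 satisfies f(r) ≡ 0 mod 13^3.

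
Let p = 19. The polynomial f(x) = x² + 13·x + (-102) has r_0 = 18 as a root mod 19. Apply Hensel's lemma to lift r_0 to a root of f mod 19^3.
r_2 = 2602 (mod 6859)

Hensel: r_{i+1} = r_i − f(r_i)·(f′(r_i))^{-1} mod 19^{i+2}, f′(x) = 2x + 13. Iterate:
  r_0 = 18 (mod 19)
  r_1 = 75 (mod 361)
  r_2 = 2602 (mod 6859)
Final: r = 2602 satisfies f(r) ≡ 0 mod 19^3.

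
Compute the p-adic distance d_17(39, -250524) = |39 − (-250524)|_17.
d_17(39, -250524) = 1/83521

Step 1 — x − y = 39 − (-250524) = 250563. Step 2 — v_17(250563) = 4 (factor: 250563 = (17^4 · 3); the sign does not affect v_p). Step 3 — |x − y|_17 = 17^{-4} = 1/83521.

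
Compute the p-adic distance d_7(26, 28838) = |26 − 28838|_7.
d_7(26, 28838) = 1/2401

Step 1 — x − y = 26 − 28838 = -28812. Step 2 — v_7(-28812) = 4 (factor: -28812 = −(7^4 · 12); the sign does not affect v_p). Step 3 — |x − y|_7 = 7^{-4} = 1/2401.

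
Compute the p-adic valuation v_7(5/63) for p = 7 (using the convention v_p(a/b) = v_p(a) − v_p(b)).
v_7(5/63) = -1

Factor powers of 7 from the numerator and denominator of the reduced fraction: 5 = 7^0 · 5 and 63 = 7^1 · 9. Apply v_p(a/b) = v_p(a) − v_p(b): v_7(5/63) = 0 − 1 = -1.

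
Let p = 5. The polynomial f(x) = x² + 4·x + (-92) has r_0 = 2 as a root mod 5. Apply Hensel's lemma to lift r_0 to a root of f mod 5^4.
r_3 = 187 (mod 625)

Hensel: r_{i+1} = r_i − f(r_i)·(f′(r_i))^{-1} mod 5^{i+2}, f′(x) = 2x + 4. Iterate:
  r_0 = 2 (mod 5)
  r_1 = 12 (mod 25)
  r_2 = 62 (mod 125)
  r_3 = 187 (mod 625)
Final: r = 187 satisfies f(r) ≡ 0 mod 5^4.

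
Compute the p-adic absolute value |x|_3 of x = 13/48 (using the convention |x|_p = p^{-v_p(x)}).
|13/48|_3 = 3

Step 1 — compute v_3(x) by factoring powers of 3 out of the numerator and denominator: v_3(13/48) = -1. Step 2 — apply |x|_p = p^{-v_p(x)} = 3^{1} = 3.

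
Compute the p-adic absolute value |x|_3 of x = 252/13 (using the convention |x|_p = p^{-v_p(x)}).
|252/13|_3 = 1/9

Step 1 — compute v_3(x) by factoring powers of 3 out of the numerator and denominator: v_3(252/13) = 2. Step 2 — apply |x|_p = p^{-v_p(x)} = 3^{-2} = 1/9.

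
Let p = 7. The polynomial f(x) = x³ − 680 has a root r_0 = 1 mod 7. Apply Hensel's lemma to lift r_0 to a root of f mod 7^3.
r_2 = 260 (mod 343)

Hensel: r_{i+1} = r_i − f(r_i)/f′(r_i) mod 7^{i+2}, where f′(x) = 3x². Iterate:
  r_0 = 1 (mod 7)
  r_1 = 15 (mod 49)
  r_2 = 260 (mod 343)
Final: r = 260 with f(r) ≡ 0 mod 7^3.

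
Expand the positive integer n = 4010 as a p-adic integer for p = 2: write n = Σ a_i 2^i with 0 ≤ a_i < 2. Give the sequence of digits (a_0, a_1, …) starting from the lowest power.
(a_0, a_1, …) = (0, 1, 0, 1, 0, 1, 0, 1, 1, 1, 1, 1)

Repeated division by 2 gives the digits low-to-high: 4010 = 1·2^1 + 1·2^3 + 1·2^5 + 1·2^7 + 1·2^8 + 1·2^9 + 1·2^10 + 1·2^11. Digit sequence: (0, 1, 0, 1, 0, 1, 0, 1, 1, 1, 1, 1).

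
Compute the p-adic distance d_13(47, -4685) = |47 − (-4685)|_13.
d_13(47, -4685) = 1/169

Step 1 — x − y = 47 − (-4685) = 4732. Step 2 — v_13(4732) = 2 (factor: 4732 = (13^2 · 28); the sign does not affect v_p). Step 3 — |x − y|_13 = 13^{-2} = 1/169.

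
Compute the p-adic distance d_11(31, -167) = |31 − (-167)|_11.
d_11(31, -167) = 1/11

Step 1 — x − y = 31 − (-167) = 198. Step 2 — v_11(198) = 1 (factor: 198 = (11^1 · 18); the sign does not affect v_p). Step 3 — |x − y|_11 = 11^{-1} = 1/11.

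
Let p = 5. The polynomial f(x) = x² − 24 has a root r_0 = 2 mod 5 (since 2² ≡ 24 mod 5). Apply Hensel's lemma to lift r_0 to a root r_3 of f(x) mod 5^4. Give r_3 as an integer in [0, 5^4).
r_3 = 407 (mod 625)

Hensel's recurrence: r_{i+1} = r_i − f(r_i)·(f′(r_i))^{-1} mod 5^{i+2}, with f′(x) = 2x. Iterate:
  r_0 = 2 (mod 5)
  r_1 = 7 (mod 25)
  r_2 = 32 (mod 125)
  r_3 = 407 (mod 625)
Final: r_3 = 407, and one checks f(r_3) ≡ 0 mod 5^4.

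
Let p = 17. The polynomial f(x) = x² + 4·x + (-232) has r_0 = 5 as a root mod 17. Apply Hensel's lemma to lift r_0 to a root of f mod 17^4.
r_3 = 23448 (mod 83521)

Hensel: r_{i+1} = r_i − f(r_i)·(f′(r_i))^{-1} mod 17^{i+2}, f′(x) = 2x + 4. Iterate:
  r_0 = 5 (mod 17)
  r_1 = 39 (mod 289)
  r_2 = 3796 (mod 4913)
  r_3 = 23448 (mod 83521)
Final: r = 23448 satisfies f(r) ≡ 0 mod 17^4.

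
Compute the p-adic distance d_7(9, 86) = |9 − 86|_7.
d_7(9, 86) = 1/7

Step 1 — x − y = 9 − 86 = -77. Step 2 — v_7(-77) = 1 (factor: -77 = −(7^1 · 11); the sign does not affect v_p). Step 3 — |x − y|_7 = 7^{-1} = 1/7.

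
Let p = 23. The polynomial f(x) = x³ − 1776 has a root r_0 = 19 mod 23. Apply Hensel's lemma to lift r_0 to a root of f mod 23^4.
r_3 = 45352 (mod 279841)

Hensel: r_{i+1} = r_i − f(r_i)/f′(r_i) mod 23^{i+2}, where f′(x) = 3x². Iterate:
  r_0 = 19 (mod 23)
  r_1 = 387 (mod 529)
  r_2 = 8851 (mod 12167)
  r_3 = 45352 (mod 279841)
Final: r = 45352 with f(r) ≡ 0 mod 23^4.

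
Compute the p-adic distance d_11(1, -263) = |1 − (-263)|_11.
d_11(1, -263) = 1/11

Step 1 — x − y = 1 − (-263) = 264. Step 2 — v_11(264) = 1 (factor: 264 = (11^1 · 24); the sign does not affect v_p). Step 3 — |x − y|_11 = 11^{-1} = 1/11.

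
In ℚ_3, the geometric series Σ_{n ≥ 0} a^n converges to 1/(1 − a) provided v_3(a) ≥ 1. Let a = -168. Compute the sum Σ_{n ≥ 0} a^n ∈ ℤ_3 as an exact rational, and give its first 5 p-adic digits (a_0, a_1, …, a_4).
Σ a^n = 1/(1 − a) = 1/169;  first 5 digits = (1, 1, 0, 2, 2)

v_3(a) = 1 ≥ 1, so the series converges in ℤ_3 to 1/(1 − a) = 1/(1 − (-168)) = 1/169. Expand this rational in ℤ_3: compute digits iteratively via d_i = x_i mod 3, x_{i+1} = (x_i − d_i)/3. The first 5 digits are (1, 1, 0, 2, 2).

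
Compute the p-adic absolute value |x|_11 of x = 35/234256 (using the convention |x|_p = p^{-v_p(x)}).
|35/234256|_11 = 14641

Step 1 — compute v_11(x) by factoring powers of 11 out of the numerator and denominator: v_11(35/234256) = -4. Step 2 — apply |x|_p = p^{-v_p(x)} = 11^{4} = 14641.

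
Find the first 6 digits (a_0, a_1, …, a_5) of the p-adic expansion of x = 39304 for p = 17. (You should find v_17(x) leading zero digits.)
(a_0, …, a_5) = (0, 0, 0, 8, 0, 0)

v_17(39304) = 3, so a_0 = ... = a_2 = 0. Factor out: x = 17^3 · u with u = 8 a unit in ℤ_17. Expand u iteratively via a_{v+i} = u_i mod 17, u_{i+1} = (u_i − a_{v+i})/17:
  u_0 = 8;  a_3 = 8;  u_1 = (u_0 − 8)/17 = 0
  u_1 = 0;  a_4 = 0;  u_2 = (u_1 − 0)/17 = 0
  u_2 = 0;  a_5 = 0;  u_3 = (u_2 − 0)/17 = 0
Digits: (0, 0, 0, 8, 0, 0).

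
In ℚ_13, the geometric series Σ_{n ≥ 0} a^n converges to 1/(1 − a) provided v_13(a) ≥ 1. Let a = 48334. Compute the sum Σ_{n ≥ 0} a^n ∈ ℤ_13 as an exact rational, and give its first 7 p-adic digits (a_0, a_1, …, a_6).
Σ a^n = 1/(1 − a) = -1/48333;  first 7 digits = (1, 0, 0, 9, 1, 0, 3)

v_13(a) = 3 ≥ 1, so the series converges in ℤ_13 to 1/(1 − a) = 1/(1 − 48334) = -1/48333. Expand this rational in ℤ_13: compute digits iteratively via d_i = x_i mod 13, x_{i+1} = (x_i − d_i)/13. The first 7 digits are (1, 0, 0, 9, 1, 0, 3).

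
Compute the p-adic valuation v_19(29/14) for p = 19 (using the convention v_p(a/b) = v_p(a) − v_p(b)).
v_19(29/14) = 0

Factor powers of 19 from the numerator and denominator of the reduced fraction: 29 = 19^0 · 29 and 14 = 19^0 · 14. Apply v_p(a/b) = v_p(a) − v_p(b): v_19(29/14) = 0 − 0 = 0.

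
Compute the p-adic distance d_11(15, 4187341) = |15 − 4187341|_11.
d_11(15, 4187341) = 1/161051

Step 1 — x − y = 15 − 4187341 = -4187326. Step 2 — v_11(-4187326) = 5 (factor: -4187326 = −(11^5 · 26); the sign does not affect v_p). Step 3 — |x − y|_11 = 11^{-5} = 1/161051.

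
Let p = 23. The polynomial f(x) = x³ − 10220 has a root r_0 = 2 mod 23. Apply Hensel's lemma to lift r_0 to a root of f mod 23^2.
r_1 = 324 (mod 529)

Hensel: r_{i+1} = r_i − f(r_i)/f′(r_i) mod 23^{i+2}, where f′(x) = 3x². Iterate:
  r_0 = 2 (mod 23)
  r_1 = 324 (mod 529)
Final: r = 324 with f(r) ≡ 0 mod 23^2.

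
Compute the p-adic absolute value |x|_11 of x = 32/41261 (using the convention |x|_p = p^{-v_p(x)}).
|32/41261|_11 = 1331

Step 1 — compute v_11(x) by factoring powers of 11 out of the numerator and denominator: v_11(32/41261) = -3. Step 2 — apply |x|_p = p^{-v_p(x)} = 11^{3} = 1331.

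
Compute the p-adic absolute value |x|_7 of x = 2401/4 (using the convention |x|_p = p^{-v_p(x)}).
|2401/4|_7 = 1/2401

Step 1 — compute v_7(x) by factoring powers of 7 out of the numerator and denominator: v_7(2401/4) = 4. Step 2 — apply |x|_p = p^{-v_p(x)} = 7^{-4} = 1/2401.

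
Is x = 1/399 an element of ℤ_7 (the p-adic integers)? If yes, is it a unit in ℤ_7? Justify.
x ∉ ℤ_7 (v_7(x) = -1 < 0)

ℤ_7 = {x ∈ ℚ_7 : v_7(x) ≥ 0} and ℤ_7^× = {x ∈ ℤ_7 : v_7(x) = 0}. Here v_7(1/399) = v_7(num) − v_7(den) = -1; compare against these criteria.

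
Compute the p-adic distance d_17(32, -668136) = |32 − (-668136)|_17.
d_17(32, -668136) = 1/83521

Step 1 — x − y = 32 − (-668136) = 668168. Step 2 — v_17(668168) = 4 (factor: 668168 = (17^4 · 8); the sign does not affect v_p). Step 3 — |x − y|_17 = 17^{-4} = 1/83521.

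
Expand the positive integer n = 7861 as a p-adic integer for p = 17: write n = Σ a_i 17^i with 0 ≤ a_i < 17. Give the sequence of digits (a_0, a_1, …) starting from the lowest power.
(a_0, a_1, …) = (7, 3, 10, 1)

Repeated division by 17 gives the digits low-to-high: 7861 = 7 + 3·17^1 + 10·17^2 + 1·17^3. Digit sequence: (7, 3, 10, 1).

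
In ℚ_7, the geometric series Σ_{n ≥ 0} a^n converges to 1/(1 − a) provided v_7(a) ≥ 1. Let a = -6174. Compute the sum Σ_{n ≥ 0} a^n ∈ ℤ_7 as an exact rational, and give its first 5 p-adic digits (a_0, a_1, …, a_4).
Σ a^n = 1/(1 − a) = 1/6175;  first 5 digits = (1, 0, 0, 3, 4)

v_7(a) = 3 ≥ 1, so the series converges in ℤ_7 to 1/(1 − a) = 1/(1 − (-6174)) = 1/6175. Expand this rational in ℤ_7: compute digits iteratively via d_i = x_i mod 7, x_{i+1} = (x_i − d_i)/7. The first 5 digits are (1, 0, 0, 3, 4).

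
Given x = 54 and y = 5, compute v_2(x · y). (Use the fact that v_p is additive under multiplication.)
v_2(270) = 1

v_p(x) = 1 (factor: 54 = 2^1 · 27); v_p(y) = 0 (factor: 5 = 2^0 · 5). Additivity: v_p(xy) = v_p(x) + v_p(y) = 1 + 0 = 1. (Direct check: xy = 270 = 2^1 · (135).)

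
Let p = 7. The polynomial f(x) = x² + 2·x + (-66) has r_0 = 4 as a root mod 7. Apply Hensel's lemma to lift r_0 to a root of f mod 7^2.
r_1 = 18 (mod 49)

Hensel: r_{i+1} = r_i − f(r_i)·(f′(r_i))^{-1} mod 7^{i+2}, f′(x) = 2x + 2. Iterate:
  r_0 = 4 (mod 7)
  r_1 = 18 (mod 49)
Final: r = 18 satisfies f(r) ≡ 0 mod 7^2.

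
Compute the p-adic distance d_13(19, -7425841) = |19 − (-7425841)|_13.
d_13(19, -7425841) = 1/371293

Step 1 — x − y = 19 − (-7425841) = 7425860. Step 2 — v_13(7425860) = 5 (factor: 7425860 = (13^5 · 20); the sign does not affect v_p). Step 3 — |x − y|_13 = 13^{-5} = 1/371293.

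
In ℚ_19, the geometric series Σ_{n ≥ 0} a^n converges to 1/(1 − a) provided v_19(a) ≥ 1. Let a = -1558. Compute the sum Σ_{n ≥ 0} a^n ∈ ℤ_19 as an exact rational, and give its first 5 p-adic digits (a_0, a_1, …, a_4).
Σ a^n = 1/(1 − a) = 1/1559;  first 5 digits = (1, 13, 12, 4, 16)

v_19(a) = 1 ≥ 1, so the series converges in ℤ_19 to 1/(1 − a) = 1/(1 − (-1558)) = 1/1559. Expand this rational in ℤ_19: compute digits iteratively via d_i = x_i mod 19, x_{i+1} = (x_i − d_i)/19. The first 5 digits are (1, 13, 12, 4, 16).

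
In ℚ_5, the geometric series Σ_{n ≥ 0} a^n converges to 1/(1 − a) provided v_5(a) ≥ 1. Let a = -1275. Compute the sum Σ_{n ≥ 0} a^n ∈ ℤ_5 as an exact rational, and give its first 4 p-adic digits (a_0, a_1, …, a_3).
Σ a^n = 1/(1 − a) = 1/1276;  first 4 digits = (1, 0, 4, 4)

v_5(a) = 2 ≥ 1, so the series converges in ℤ_5 to 1/(1 − a) = 1/(1 − (-1275)) = 1/1276. Expand this rational in ℤ_5: compute digits iteratively via d_i = x_i mod 5, x_{i+1} = (x_i − d_i)/5. The first 4 digits are (1, 0, 4, 4).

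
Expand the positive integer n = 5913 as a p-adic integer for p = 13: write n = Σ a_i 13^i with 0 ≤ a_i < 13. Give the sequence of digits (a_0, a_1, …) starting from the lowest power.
(a_0, a_1, …) = (11, 12, 8, 2)

Repeated division by 13 gives the digits low-to-high: 5913 = 11 + 12·13^1 + 8·13^2 + 2·13^3. Digit sequence: (11, 12, 8, 2).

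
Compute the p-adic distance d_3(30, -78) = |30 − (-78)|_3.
d_3(30, -78) = 1/27

Step 1 — x − y = 30 − (-78) = 108. Step 2 — v_3(108) = 3 (factor: 108 = (3^3 · 4); the sign does not affect v_p). Step 3 — |x − y|_3 = 3^{-3} = 1/27.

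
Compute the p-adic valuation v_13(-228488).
v_13(-228488) = 4

v_13(n) is the largest exponent k such that 13^k divides n. Factor out: -228488 = -13^4 · 8. (Sign doesn't affect v_p.) So v_13(-228488) = 4.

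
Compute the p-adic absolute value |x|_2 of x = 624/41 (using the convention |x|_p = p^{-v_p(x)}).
|624/41|_2 = 1/16

Step 1 — compute v_2(x) by factoring powers of 2 out of the numerator and denominator: v_2(624/41) = 4. Step 2 — apply |x|_p = p^{-v_p(x)} = 2^{-4} = 1/16.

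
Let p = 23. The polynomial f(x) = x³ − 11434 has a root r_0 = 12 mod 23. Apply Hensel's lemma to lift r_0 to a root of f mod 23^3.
r_2 = 4313 (mod 12167)

Hensel: r_{i+1} = r_i − f(r_i)/f′(r_i) mod 23^{i+2}, where f′(x) = 3x². Iterate:
  r_0 = 12 (mod 23)
  r_1 = 81 (mod 529)
  r_2 = 4313 (mod 12167)
Final: r = 4313 with f(r) ≡ 0 mod 23^3.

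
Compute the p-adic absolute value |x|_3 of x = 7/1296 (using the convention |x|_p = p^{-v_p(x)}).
|7/1296|_3 = 81

Step 1 — compute v_3(x) by factoring powers of 3 out of the numerator and denominator: v_3(7/1296) = -4. Step 2 — apply |x|_p = p^{-v_p(x)} = 3^{4} = 81.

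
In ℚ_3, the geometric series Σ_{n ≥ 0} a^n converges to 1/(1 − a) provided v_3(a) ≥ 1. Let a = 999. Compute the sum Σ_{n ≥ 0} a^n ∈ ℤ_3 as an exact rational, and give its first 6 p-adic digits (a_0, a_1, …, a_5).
Σ a^n = 1/(1 − a) = -1/998;  first 6 digits = (1, 0, 0, 1, 0, 1)

v_3(a) = 3 ≥ 1, so the series converges in ℤ_3 to 1/(1 − a) = 1/(1 − 999) = -1/998. Expand this rational in ℤ_3: compute digits iteratively via d_i = x_i mod 3, x_{i+1} = (x_i − d_i)/3. The first 6 digits are (1, 0, 0, 1, 0, 1).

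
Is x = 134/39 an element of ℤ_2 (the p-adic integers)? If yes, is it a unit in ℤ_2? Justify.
x ∈ ℤ_2 but not a unit; v_2(x) = 1 > 0

ℤ_2 = {x ∈ ℚ_2 : v_2(x) ≥ 0} and ℤ_2^× = {x ∈ ℤ_2 : v_2(x) = 0}. Here v_2(134/39) = v_2(num) − v_2(den) = 1; compare against these criteria.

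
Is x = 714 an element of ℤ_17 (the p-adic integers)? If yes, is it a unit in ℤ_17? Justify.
x ∈ ℤ_17 but not a unit; v_17(x) = 1 > 0

ℤ_17 = {x ∈ ℚ_17 : v_17(x) ≥ 0} and ℤ_17^× = {x ∈ ℤ_17 : v_17(x) = 0}. Here v_17(714) = v_17(num) − v_17(den) = 1; compare against these criteria.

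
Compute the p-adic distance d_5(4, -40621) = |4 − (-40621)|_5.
d_5(4, -40621) = 1/3125

Step 1 — x − y = 4 − (-40621) = 40625. Step 2 — v_5(40625) = 5 (factor: 40625 = (5^5 · 13); the sign does not affect v_p). Step 3 — |x − y|_5 = 5^{-5} = 1/3125.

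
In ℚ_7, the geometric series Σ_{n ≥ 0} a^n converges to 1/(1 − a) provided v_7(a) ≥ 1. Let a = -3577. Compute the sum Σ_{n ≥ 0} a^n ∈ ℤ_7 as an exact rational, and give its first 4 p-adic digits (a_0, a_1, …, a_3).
Σ a^n = 1/(1 − a) = 1/3578;  first 4 digits = (1, 0, 4, 3)

v_7(a) = 2 ≥ 1, so the series converges in ℤ_7 to 1/(1 − a) = 1/(1 − (-3577)) = 1/3578. Expand this rational in ℤ_7: compute digits iteratively via d_i = x_i mod 7, x_{i+1} = (x_i − d_i)/7. The first 4 digits are (1, 0, 4, 3).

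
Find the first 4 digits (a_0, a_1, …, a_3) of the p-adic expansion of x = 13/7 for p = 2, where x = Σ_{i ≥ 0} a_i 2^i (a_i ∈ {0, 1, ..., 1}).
(a_0, …, a_3) = (1, 1, 0, 1)

v_2(13/7) = 0 (numerator and denominator both coprime to 2), so x ∈ ℤ_2^×. Compute digits iteratively via a_i = x_i mod 2, x_{i+1} = (x_i − a_i)/2, with x_0 = x:
  x_0 = 13/7;  a_0 = 1;  x_1 = (x_0 − 1)/2 = 3/7
  x_1 = 3/7;  a_1 = 1;  x_2 = (x_1 − 1)/2 = -2/7
  x_2 = -2/7;  a_2 = 0;  x_3 = (x_2 − 0)/2 = -1/7
  x_3 = -1/7;  a_3 = 1;  x_4 = (x_3 − 1)/2 = -4/7
Digits: (1, 1, 0, 1).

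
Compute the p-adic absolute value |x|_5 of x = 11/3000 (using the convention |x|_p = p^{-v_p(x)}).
|11/3000|_5 = 125

Step 1 — compute v_5(x) by factoring powers of 5 out of the numerator and denominator: v_5(11/3000) = -3. Step 2 — apply |x|_p = p^{-v_p(x)} = 5^{3} = 125.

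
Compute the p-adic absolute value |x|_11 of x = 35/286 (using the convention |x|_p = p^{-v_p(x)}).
|35/286|_11 = 11

Step 1 — compute v_11(x) by factoring powers of 11 out of the numerator and denominator: v_11(35/286) = -1. Step 2 — apply |x|_p = p^{-v_p(x)} = 11^{1} = 11.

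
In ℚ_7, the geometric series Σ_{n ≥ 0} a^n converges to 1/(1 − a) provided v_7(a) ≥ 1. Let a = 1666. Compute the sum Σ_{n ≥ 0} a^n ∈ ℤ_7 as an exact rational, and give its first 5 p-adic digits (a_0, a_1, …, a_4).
Σ a^n = 1/(1 − a) = -1/1665;  first 5 digits = (1, 0, 6, 4, 1)

v_7(a) = 2 ≥ 1, so the series converges in ℤ_7 to 1/(1 − a) = 1/(1 − 1666) = -1/1665. Expand this rational in ℤ_7: compute digits iteratively via d_i = x_i mod 7, x_{i+1} = (x_i − d_i)/7. The first 5 digits are (1, 0, 6, 4, 1).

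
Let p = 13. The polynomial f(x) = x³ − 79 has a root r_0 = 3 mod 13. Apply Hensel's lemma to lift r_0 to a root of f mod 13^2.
r_1 = 55 (mod 169)

Hensel: r_{i+1} = r_i − f(r_i)/f′(r_i) mod 13^{i+2}, where f′(x) = 3x². Iterate:
  r_0 = 3 (mod 13)
  r_1 = 55 (mod 169)
Final: r = 55 with f(r) ≡ 0 mod 13^2.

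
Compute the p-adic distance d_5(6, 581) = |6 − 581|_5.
d_5(6, 581) = 1/25

Step 1 — x − y = 6 − 581 = -575. Step 2 — v_5(-575) = 2 (factor: -575 = −(5^2 · 23); the sign does not affect v_p). Step 3 — |x − y|_5 = 5^{-2} = 1/25.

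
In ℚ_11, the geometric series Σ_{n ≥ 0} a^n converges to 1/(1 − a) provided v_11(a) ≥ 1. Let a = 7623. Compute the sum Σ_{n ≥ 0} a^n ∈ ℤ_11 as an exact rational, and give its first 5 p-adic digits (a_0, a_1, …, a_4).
Σ a^n = 1/(1 − a) = -1/7622;  first 5 digits = (1, 0, 8, 5, 9)

v_11(a) = 2 ≥ 1, so the series converges in ℤ_11 to 1/(1 − a) = 1/(1 − 7623) = -1/7622. Expand this rational in ℤ_11: compute digits iteratively via d_i = x_i mod 11, x_{i+1} = (x_i − d_i)/11. The first 5 digits are (1, 0, 8, 5, 9).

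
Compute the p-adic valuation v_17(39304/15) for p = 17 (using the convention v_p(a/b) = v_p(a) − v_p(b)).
v_17(39304/15) = 3

Factor powers of 17 from the numerator and denominator of the reduced fraction: 39304 = 17^3 · 8 and 15 = 17^0 · 15. Apply v_p(a/b) = v_p(a) − v_p(b): v_17(39304/15) = 3 − 0 = 3.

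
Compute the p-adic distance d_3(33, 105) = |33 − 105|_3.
d_3(33, 105) = 1/9

Step 1 — x − y = 33 − 105 = -72. Step 2 — v_3(-72) = 2 (factor: -72 = −(3^2 · 8); the sign does not affect v_p). Step 3 — |x − y|_3 = 3^{-2} = 1/9.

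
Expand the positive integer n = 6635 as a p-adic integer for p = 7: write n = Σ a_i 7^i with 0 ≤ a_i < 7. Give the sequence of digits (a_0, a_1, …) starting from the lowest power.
(a_0, a_1, …) = (6, 2, 2, 5, 2)

Repeated division by 7 gives the digits low-to-high: 6635 = 6 + 2·7^1 + 2·7^2 + 5·7^3 + 2·7^4. Digit sequence: (6, 2, 2, 5, 2).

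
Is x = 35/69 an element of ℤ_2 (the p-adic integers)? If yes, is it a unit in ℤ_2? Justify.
x ∈ ℤ_2^× (unit); v_2(x) = 0

ℤ_2 = {x ∈ ℚ_2 : v_2(x) ≥ 0} and ℤ_2^× = {x ∈ ℤ_2 : v_2(x) = 0}. Here v_2(35/69) = v_2(num) − v_2(den) = 0; compare against these criteria.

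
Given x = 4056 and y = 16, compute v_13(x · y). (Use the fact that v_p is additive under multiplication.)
v_13(64896) = 2

v_p(x) = 2 (factor: 4056 = 13^2 · 24); v_p(y) = 0 (factor: 16 = 13^0 · 16). Additivity: v_p(xy) = v_p(x) + v_p(y) = 2 + 0 = 2. (Direct check: xy = 64896 = 13^2 · (384).)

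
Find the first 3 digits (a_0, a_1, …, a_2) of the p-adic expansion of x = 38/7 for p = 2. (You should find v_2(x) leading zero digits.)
(a_0, …, a_2) = (0, 1, 0)

v_2(38/7) = 1, so a_0 = ... = a_0 = 0. Factor out: x = 2^1 · u with u = 19/7 a unit in ℤ_2. Expand u iteratively via a_{v+i} = u_i mod 2, u_{i+1} = (u_i − a_{v+i})/2:
  u_0 = 19/7;  a_1 = 1;  u_1 = (u_0 − 1)/2 = 6/7
  u_1 = 6/7;  a_2 = 0;  u_2 = (u_1 − 0)/2 = 3/7
Digits: (0, 1, 0).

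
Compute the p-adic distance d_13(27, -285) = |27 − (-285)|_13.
d_13(27, -285) = 1/13

Step 1 — x − y = 27 − (-285) = 312. Step 2 — v_13(312) = 1 (factor: 312 = (13^1 · 24); the sign does not affect v_p). Step 3 — |x − y|_13 = 13^{-1} = 1/13.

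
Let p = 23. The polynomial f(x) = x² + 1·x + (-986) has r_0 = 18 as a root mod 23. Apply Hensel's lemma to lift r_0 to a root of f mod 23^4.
r_3 = 130198 (mod 279841)

Hensel: r_{i+1} = r_i − f(r_i)·(f′(r_i))^{-1} mod 23^{i+2}, f′(x) = 2x + 1. Iterate:
  r_0 = 18 (mod 23)
  r_1 = 64 (mod 529)
  r_2 = 8528 (mod 12167)
  r_3 = 130198 (mod 279841)
Final: r = 130198 satisfies f(r) ≡ 0 mod 23^4.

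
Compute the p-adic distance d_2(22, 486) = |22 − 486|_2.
d_2(22, 486) = 1/16

Step 1 — x − y = 22 − 486 = -464. Step 2 — v_2(-464) = 4 (factor: -464 = −(2^4 · 29); the sign does not affect v_p). Step 3 — |x − y|_2 = 2^{-4} = 1/16.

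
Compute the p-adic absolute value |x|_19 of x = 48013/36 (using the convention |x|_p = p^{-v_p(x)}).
|48013/36|_19 = 1/6859

Step 1 — compute v_19(x) by factoring powers of 19 out of the numerator and denominator: v_19(48013/36) = 3. Step 2 — apply |x|_p = p^{-v_p(x)} = 19^{-3} = 1/6859.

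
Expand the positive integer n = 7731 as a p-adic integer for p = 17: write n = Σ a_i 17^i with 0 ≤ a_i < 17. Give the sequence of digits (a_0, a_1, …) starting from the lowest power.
(a_0, a_1, …) = (13, 12, 9, 1)

Repeated division by 17 gives the digits low-to-high: 7731 = 13 + 12·17^1 + 9·17^2 + 1·17^3. Digit sequence: (13, 12, 9, 1).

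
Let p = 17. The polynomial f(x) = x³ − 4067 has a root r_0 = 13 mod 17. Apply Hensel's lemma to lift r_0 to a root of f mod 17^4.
r_3 = 74626 (mod 83521)

Hensel: r_{i+1} = r_i − f(r_i)/f′(r_i) mod 17^{i+2}, where f′(x) = 3x². Iterate:
  r_0 = 13 (mod 17)
  r_1 = 64 (mod 289)
  r_2 = 931 (mod 4913)
  r_3 = 74626 (mod 83521)
Final: r = 74626 with f(r) ≡ 0 mod 17^4.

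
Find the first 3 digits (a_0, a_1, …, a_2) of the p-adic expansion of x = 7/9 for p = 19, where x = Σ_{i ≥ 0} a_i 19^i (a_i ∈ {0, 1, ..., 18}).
(a_0, …, a_2) = (5, 4, 4)

v_19(7/9) = 0 (numerator and denominator both coprime to 19), so x ∈ ℤ_19^×. Compute digits iteratively via a_i = x_i mod 19, x_{i+1} = (x_i − a_i)/19, with x_0 = x:
  x_0 = 7/9;  a_0 = 5;  x_1 = (x_0 − 5)/19 = -2/9
  x_1 = -2/9;  a_1 = 4;  x_2 = (x_1 − 4)/19 = -2/9
  x_2 = -2/9;  a_2 = 4;  x_3 = (x_2 − 4)/19 = -2/9
Digits: (5, 4, 4).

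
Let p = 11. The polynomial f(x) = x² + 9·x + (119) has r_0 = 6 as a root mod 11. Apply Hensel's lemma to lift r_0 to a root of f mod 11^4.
r_3 = 3240 (mod 14641)

Hensel: r_{i+1} = r_i − f(r_i)·(f′(r_i))^{-1} mod 11^{i+2}, f′(x) = 2x + 9. Iterate:
  r_0 = 6 (mod 11)
  r_1 = 94 (mod 121)
  r_2 = 578 (mod 1331)
  r_3 = 3240 (mod 14641)
Final: r = 3240 satisfies f(r) ≡ 0 mod 11^4.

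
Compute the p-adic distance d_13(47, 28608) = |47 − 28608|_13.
d_13(47, 28608) = 1/28561

Step 1 — x − y = 47 − 28608 = -28561. Step 2 — v_13(-28561) = 4 (factor: -28561 = −(13^4 · 1); the sign does not affect v_p). Step 3 — |x − y|_13 = 13^{-4} = 1/28561.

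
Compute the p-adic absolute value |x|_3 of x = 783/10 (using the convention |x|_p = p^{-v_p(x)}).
|783/10|_3 = 1/27

Step 1 — compute v_3(x) by factoring powers of 3 out of the numerator and denominator: v_3(783/10) = 3. Step 2 — apply |x|_p = p^{-v_p(x)} = 3^{-3} = 1/27.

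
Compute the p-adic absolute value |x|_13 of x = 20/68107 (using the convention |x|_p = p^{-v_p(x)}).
|20/68107|_13 = 2197

Step 1 — compute v_13(x) by factoring powers of 13 out of the numerator and denominator: v_13(20/68107) = -3. Step 2 — apply |x|_p = p^{-v_p(x)} = 13^{3} = 2197.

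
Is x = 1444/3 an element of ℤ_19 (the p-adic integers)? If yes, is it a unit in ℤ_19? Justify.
x ∈ ℤ_19 but not a unit; v_19(x) = 2 > 0

ℤ_19 = {x ∈ ℚ_19 : v_19(x) ≥ 0} and ℤ_19^× = {x ∈ ℤ_19 : v_19(x) = 0}. Here v_19(1444/3) = v_19(num) − v_19(den) = 2; compare against these criteria.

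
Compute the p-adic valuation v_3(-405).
v_3(-405) = 4

v_3(n) is the largest exponent k such that 3^k divides n. Factor out: -405 = -3^4 · 5. (Sign doesn't affect v_p.) So v_3(-405) = 4.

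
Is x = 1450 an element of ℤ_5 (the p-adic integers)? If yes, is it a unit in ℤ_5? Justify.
x ∈ ℤ_5 but not a unit; v_5(x) = 2 > 0

ℤ_5 = {x ∈ ℚ_5 : v_5(x) ≥ 0} and ℤ_5^× = {x ∈ ℤ_5 : v_5(x) = 0}. Here v_5(1450) = v_5(num) − v_5(den) = 2; compare against these criteria.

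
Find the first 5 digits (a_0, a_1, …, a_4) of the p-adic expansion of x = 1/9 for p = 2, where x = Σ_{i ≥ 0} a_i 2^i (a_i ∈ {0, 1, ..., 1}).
(a_0, …, a_4) = (1, 0, 0, 1, 1)

v_2(1/9) = 0 (numerator and denominator both coprime to 2), so x ∈ ℤ_2^×. Compute digits iteratively via a_i = x_i mod 2, x_{i+1} = (x_i − a_i)/2, with x_0 = x:
  x_0 = 1/9;  a_0 = 1;  x_1 = (x_0 − 1)/2 = -4/9
  x_1 = -4/9;  a_1 = 0;  x_2 = (x_1 − 0)/2 = -2/9
  x_2 = -2/9;  a_2 = 0;  x_3 = (x_2 − 0)/2 = -1/9
  x_3 = -1/9;  a_3 = 1;  x_4 = (x_3 − 1)/2 = -5/9
  x_4 = -5/9;  a_4 = 1;  x_5 = (x_4 − 1)/2 = -7/9
Digits: (1, 0, 0, 1, 1).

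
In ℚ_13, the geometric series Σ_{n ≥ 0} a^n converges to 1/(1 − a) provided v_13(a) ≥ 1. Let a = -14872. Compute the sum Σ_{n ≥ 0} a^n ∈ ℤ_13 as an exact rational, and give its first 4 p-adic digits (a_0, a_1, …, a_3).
Σ a^n = 1/(1 − a) = 1/14873;  first 4 digits = (1, 0, 3, 6)

v_13(a) = 2 ≥ 1, so the series converges in ℤ_13 to 1/(1 − a) = 1/(1 − (-14872)) = 1/14873. Expand this rational in ℤ_13: compute digits iteratively via d_i = x_i mod 13, x_{i+1} = (x_i − d_i)/13. The first 4 digits are (1, 0, 3, 6).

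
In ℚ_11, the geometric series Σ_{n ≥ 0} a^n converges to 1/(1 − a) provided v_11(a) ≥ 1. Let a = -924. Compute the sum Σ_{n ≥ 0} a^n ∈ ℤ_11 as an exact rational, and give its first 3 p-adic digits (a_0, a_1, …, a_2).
Σ a^n = 1/(1 − a) = 1/925;  first 3 digits = (1, 4, 8)

v_11(a) = 1 ≥ 1, so the series converges in ℤ_11 to 1/(1 − a) = 1/(1 − (-924)) = 1/925. Expand this rational in ℤ_11: compute digits iteratively via d_i = x_i mod 11, x_{i+1} = (x_i − d_i)/11. The first 3 digits are (1, 4, 8).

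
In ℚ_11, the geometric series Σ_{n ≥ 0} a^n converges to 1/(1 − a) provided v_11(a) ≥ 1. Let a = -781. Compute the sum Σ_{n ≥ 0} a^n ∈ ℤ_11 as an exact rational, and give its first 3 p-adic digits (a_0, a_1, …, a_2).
Σ a^n = 1/(1 − a) = 1/782;  first 3 digits = (1, 6, 7)

v_11(a) = 1 ≥ 1, so the series converges in ℤ_11 to 1/(1 − a) = 1/(1 − (-781)) = 1/782. Expand this rational in ℤ_11: compute digits iteratively via d_i = x_i mod 11, x_{i+1} = (x_i − d_i)/11. The first 3 digits are (1, 6, 7).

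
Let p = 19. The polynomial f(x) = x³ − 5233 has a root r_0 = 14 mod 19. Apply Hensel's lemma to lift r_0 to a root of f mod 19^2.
r_1 = 52 (mod 361)

Hensel: r_{i+1} = r_i − f(r_i)/f′(r_i) mod 19^{i+2}, where f′(x) = 3x². Iterate:
  r_0 = 14 (mod 19)
  r_1 = 52 (mod 361)
Final: r = 52 with f(r) ≡ 0 mod 19^2.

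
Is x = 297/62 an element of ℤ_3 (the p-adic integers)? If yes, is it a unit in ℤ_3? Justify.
x ∈ ℤ_3 but not a unit; v_3(x) = 3 > 0

ℤ_3 = {x ∈ ℚ_3 : v_3(x) ≥ 0} and ℤ_3^× = {x ∈ ℤ_3 : v_3(x) = 0}. Here v_3(297/62) = v_3(num) − v_3(den) = 3; compare against these criteria.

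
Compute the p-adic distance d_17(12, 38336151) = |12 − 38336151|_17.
d_17(12, 38336151) = 1/1419857

Step 1 — x − y = 12 − 38336151 = -38336139. Step 2 — v_17(-38336139) = 5 (factor: -38336139 = −(17^5 · 27); the sign does not affect v_p). Step 3 — |x − y|_17 = 17^{-5} = 1/1419857.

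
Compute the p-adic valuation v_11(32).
v_11(32) = 0

v_11(n) is the largest exponent k such that 11^k divides n. Factor out: 32 = 11^0 · 32. (Sign doesn't affect v_p.) So v_11(32) = 0.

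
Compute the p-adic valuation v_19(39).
v_19(39) = 0

v_19(n) is the largest exponent k such that 19^k divides n. Factor out: 39 = 19^0 · 39. (Sign doesn't affect v_p.) So v_19(39) = 0.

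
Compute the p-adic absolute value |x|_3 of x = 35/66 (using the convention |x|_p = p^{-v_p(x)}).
|35/66|_3 = 3

Step 1 — compute v_3(x) by factoring powers of 3 out of the numerator and denominator: v_3(35/66) = -1. Step 2 — apply |x|_p = p^{-v_p(x)} = 3^{1} = 3.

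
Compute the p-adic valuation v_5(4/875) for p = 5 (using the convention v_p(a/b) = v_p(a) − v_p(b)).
v_5(4/875) = -3

Factor powers of 5 from the numerator and denominator of the reduced fraction: 4 = 5^0 · 4 and 875 = 5^3 · 7. Apply v_p(a/b) = v_p(a) − v_p(b): v_5(4/875) = 0 − 3 = -3.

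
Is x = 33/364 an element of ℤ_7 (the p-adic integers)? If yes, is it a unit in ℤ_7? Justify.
x ∉ ℤ_7 (v_7(x) = -1 < 0)

ℤ_7 = {x ∈ ℚ_7 : v_7(x) ≥ 0} and ℤ_7^× = {x ∈ ℤ_7 : v_7(x) = 0}. Here v_7(33/364) = v_7(num) − v_7(den) = -1; compare against these criteria.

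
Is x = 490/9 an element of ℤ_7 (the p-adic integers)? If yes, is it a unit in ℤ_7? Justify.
x ∈ ℤ_7 but not a unit; v_7(x) = 2 > 0

ℤ_7 = {x ∈ ℚ_7 : v_7(x) ≥ 0} and ℤ_7^× = {x ∈ ℤ_7 : v_7(x) = 0}. Here v_7(490/9) = v_7(num) − v_7(den) = 2; compare against these criteria.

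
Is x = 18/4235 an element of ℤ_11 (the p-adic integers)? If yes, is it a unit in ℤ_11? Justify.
x ∉ ℤ_11 (v_11(x) = -2 < 0)

ℤ_11 = {x ∈ ℚ_11 : v_11(x) ≥ 0} and ℤ_11^× = {x ∈ ℤ_11 : v_11(x) = 0}. Here v_11(18/4235) = v_11(num) − v_11(den) = -2; compare against these criteria.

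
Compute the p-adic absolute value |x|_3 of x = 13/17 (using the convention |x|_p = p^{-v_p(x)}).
|13/17|_3 = 1

Step 1 — compute v_3(x) by factoring powers of 3 out of the numerator and denominator: v_3(13/17) = 0. Step 2 — apply |x|_p = p^{-v_p(x)} = 3^{0} = 1.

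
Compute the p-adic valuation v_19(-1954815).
v_19(-1954815) = 4

v_19(n) is the largest exponent k such that 19^k divides n. Factor out: -1954815 = -19^4 · 15. (Sign doesn't affect v_p.) So v_19(-1954815) = 4.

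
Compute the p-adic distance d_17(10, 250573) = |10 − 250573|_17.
d_17(10, 250573) = 1/83521

Step 1 — x − y = 10 − 250573 = -250563. Step 2 — v_17(-250563) = 4 (factor: -250563 = −(17^4 · 3); the sign does not affect v_p). Step 3 — |x − y|_17 = 17^{-4} = 1/83521.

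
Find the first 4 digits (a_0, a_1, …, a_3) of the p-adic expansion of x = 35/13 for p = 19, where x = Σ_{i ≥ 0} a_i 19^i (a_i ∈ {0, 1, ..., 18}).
(a_0, …, a_3) = (10, 4, 10, 17)

v_19(35/13) = 0 (numerator and denominator both coprime to 19), so x ∈ ℤ_19^×. Compute digits iteratively via a_i = x_i mod 19, x_{i+1} = (x_i − a_i)/19, with x_0 = x:
  x_0 = 35/13;  a_0 = 10;  x_1 = (x_0 − 10)/19 = -5/13
  x_1 = -5/13;  a_1 = 4;  x_2 = (x_1 − 4)/19 = -3/13
  x_2 = -3/13;  a_2 = 10;  x_3 = (x_2 − 10)/19 = -7/13
  x_3 = -7/13;  a_3 = 17;  x_4 = (x_3 − 17)/19 = -12/13
Digits: (10, 4, 10, 17).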